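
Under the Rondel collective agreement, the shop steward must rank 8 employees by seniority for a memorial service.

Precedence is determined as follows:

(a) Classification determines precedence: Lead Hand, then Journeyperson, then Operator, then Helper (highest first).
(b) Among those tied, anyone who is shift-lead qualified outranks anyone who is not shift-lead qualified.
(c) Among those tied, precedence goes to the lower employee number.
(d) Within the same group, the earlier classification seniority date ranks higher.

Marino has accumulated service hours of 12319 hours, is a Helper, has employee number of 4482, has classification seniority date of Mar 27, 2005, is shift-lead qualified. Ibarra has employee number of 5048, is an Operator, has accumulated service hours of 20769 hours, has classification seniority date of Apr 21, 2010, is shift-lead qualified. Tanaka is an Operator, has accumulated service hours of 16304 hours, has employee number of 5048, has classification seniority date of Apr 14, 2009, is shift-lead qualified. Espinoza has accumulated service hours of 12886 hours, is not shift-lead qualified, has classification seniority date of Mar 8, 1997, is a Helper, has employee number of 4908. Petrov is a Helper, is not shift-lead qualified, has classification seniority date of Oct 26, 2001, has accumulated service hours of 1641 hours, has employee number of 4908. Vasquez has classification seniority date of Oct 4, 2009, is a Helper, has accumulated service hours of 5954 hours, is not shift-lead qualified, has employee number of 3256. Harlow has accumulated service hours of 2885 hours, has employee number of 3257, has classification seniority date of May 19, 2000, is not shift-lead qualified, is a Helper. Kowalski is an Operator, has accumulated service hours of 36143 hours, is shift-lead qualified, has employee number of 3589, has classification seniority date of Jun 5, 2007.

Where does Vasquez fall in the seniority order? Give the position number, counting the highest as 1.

By classification: Kowalski, Tanaka and Ibarra (Operator); then Marino, Vasquez, Harlow, Espinoza and Petrov (Helper).
Kowalski, Tanaka and Ibarra are each shift-lead qualified, so the next rule applies.
Among Kowalski, Tanaka and Ibarra, by employee number (lower first): Kowalski (3589) before Tanaka and Ibarra (5048).
Among Tanaka and Ibarra, by classification seniority date (earlier first): Tanaka (Apr 14, 2009) before Ibarra (Apr 21, 2010).
Among Marino, Vasquez, Harlow, Espinoza and Petrov, shift-lead qualified before not shift-lead qualified: Marino (shift-lead qualified) before Vasquez, Harlow, Espinoza and Petrov (not shift-lead qualified).
Among Vasquez, Harlow, Espinoza and Petrov, by employee number (lower first): Vasquez (3256) before Harlow (3257) before Espinoza and Petrov (4908).
Among Espinoza and Petrov, by classification seniority date (earlier first): Espinoza (Mar 8, 1997) before Petrov (Oct 26, 2001).
Order: Kowalski, Tanaka, Ibarra, Marino, Vasquez, Harlow, Espinoza, Petrov. So position 5.

5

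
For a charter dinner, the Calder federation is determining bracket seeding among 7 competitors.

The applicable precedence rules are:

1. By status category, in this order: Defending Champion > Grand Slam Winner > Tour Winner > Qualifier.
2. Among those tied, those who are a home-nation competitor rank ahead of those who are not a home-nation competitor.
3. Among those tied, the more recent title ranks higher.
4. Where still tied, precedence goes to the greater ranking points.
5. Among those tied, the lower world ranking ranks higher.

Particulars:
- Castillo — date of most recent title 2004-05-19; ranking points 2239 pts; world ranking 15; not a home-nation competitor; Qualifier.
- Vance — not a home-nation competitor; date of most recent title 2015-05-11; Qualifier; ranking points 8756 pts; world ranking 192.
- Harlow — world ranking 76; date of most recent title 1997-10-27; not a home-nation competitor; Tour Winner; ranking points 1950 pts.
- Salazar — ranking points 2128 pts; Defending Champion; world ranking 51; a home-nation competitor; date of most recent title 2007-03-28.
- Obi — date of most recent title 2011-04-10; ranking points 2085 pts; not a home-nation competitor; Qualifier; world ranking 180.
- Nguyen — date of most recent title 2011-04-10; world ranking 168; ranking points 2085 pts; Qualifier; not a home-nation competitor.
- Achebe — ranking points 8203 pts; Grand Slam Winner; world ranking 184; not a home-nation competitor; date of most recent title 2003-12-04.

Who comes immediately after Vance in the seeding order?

Nguyen

By status category: Salazar (Defending Champion); then Achebe (Grand Slam Winner); then Harlow (Tour Winner); then Vance, Nguyen, Obi and Castillo (Qualifier).
Vance, Nguyen, Obi and Castillo are each not a home-nation competitor, so the next rule applies.
Among Vance, Nguyen, Obi and Castillo, by date of most recent title (later first): Vance (2015-05-11) before Nguyen and Obi (2011-04-10) before Castillo (2004-05-19).
Nguyen and Obi both have ranking points 2085 pts, so the next rule applies.
Among Nguyen and Obi, by world ranking (lower first): Nguyen (168) before Obi (180).
Order: Salazar, Achebe, Harlow, Vance, Nguyen, Obi, Castillo.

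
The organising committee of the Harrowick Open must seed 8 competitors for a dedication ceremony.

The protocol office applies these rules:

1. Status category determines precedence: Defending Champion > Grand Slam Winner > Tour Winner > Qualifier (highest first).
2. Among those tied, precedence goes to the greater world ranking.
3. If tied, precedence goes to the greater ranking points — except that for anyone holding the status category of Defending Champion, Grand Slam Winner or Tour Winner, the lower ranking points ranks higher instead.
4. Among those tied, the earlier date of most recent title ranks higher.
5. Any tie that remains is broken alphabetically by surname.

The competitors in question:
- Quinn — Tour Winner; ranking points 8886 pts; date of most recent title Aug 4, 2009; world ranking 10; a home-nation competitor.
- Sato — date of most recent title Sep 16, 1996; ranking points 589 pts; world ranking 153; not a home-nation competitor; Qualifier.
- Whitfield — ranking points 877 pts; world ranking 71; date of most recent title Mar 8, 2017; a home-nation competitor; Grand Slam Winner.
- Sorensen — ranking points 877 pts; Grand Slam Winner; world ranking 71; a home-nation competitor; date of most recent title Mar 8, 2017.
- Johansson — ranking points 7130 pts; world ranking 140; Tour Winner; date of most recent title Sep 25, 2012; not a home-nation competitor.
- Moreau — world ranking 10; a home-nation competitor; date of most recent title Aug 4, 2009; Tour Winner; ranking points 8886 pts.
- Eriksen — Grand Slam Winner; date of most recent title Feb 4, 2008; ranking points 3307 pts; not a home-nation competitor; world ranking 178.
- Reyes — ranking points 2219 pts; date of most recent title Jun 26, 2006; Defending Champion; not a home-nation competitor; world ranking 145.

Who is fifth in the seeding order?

By status category: Reyes (Defending Champion); then Eriksen, Sorensen and Whitfield (Grand Slam Winner); then Johansson, Moreau and Quinn (Tour Winner); then Sato (Qualifier).
Among Eriksen, Sorensen and Whitfield, by world ranking (higher first): Eriksen (178) before Sorensen and Whitfield (71).
Sorensen and Whitfield both have ranking points 877 pts, so the next rule applies.
Sorensen and Whitfield both have date of most recent title Mar 8, 2017, so the next rule applies.
Among Sorensen and Whitfield, alphabetically by surname: Sorensen before Whitfield.
Among Johansson, Moreau and Quinn, by world ranking (higher first): Johansson (140) before Moreau and Quinn (10).
Moreau and Quinn both have ranking points 8886 pts, so the next rule applies.
Moreau and Quinn both have date of most recent title Aug 4, 2009, so the next rule applies.
Among Moreau and Quinn, alphabetically by surname: Moreau before Quinn.
Order: Reyes, Eriksen, Sorensen, Whitfield, Johansson, Moreau, Quinn, Sato.

Johansson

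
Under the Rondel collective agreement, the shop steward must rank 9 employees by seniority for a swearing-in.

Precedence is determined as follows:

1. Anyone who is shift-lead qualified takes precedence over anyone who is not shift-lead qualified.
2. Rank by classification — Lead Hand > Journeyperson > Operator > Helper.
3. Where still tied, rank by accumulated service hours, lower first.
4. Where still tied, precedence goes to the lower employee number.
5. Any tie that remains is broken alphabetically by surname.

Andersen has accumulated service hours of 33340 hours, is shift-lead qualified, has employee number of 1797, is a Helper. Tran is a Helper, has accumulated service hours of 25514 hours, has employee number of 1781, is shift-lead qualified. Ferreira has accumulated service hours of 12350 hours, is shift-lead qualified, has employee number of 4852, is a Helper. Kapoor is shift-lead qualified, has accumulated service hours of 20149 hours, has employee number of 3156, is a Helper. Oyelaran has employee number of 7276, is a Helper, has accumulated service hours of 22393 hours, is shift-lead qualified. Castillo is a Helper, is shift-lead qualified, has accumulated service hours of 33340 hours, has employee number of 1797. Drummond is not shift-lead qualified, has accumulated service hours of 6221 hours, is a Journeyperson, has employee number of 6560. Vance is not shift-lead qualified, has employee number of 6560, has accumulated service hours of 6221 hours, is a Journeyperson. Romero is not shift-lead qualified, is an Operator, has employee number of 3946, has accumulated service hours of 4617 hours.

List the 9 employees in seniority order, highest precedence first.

By the first rule: Ferreira, Kapoor, Oyelaran, Tran, Andersen and Castillo (each shift-lead qualified); then Drummond, Vance and Romero (each not shift-lead qualified).
Ferreira, Kapoor, Oyelaran, Tran, Andersen and Castillo are each Helper, so the next rule applies.
Among Ferreira, Kapoor, Oyelaran, Tran, Andersen and Castillo, by accumulated service hours (lower first): Ferreira (12350 hours) before Kapoor (20149 hours) before Oyelaran (22393 hours) before Tran (25514 hours) before Andersen and Castillo (33340 hours).
Andersen and Castillo both have employee number 1797, so the next rule applies.
Among Andersen and Castillo, alphabetically by surname: Andersen before Castillo.
Among Drummond, Vance and Romero, by classification: Drummond and Vance (Journeyperson) before Romero (Operator).
Drummond and Vance both have accumulated service hours 6221 hours, so the next rule applies.
Drummond and Vance both have employee number 6560, so the next rule applies.
Among Drummond and Vance, alphabetically by surname: Drummond before Vance.
Full order: Ferreira, Kapoor, Oyelaran, Tran, Andersen, Castillo, Drummond, Vance, Romero.

Ferreira, Kapoor, Oyelaran, Tran, Andersen, Castillo, Drummond, Vance, Romero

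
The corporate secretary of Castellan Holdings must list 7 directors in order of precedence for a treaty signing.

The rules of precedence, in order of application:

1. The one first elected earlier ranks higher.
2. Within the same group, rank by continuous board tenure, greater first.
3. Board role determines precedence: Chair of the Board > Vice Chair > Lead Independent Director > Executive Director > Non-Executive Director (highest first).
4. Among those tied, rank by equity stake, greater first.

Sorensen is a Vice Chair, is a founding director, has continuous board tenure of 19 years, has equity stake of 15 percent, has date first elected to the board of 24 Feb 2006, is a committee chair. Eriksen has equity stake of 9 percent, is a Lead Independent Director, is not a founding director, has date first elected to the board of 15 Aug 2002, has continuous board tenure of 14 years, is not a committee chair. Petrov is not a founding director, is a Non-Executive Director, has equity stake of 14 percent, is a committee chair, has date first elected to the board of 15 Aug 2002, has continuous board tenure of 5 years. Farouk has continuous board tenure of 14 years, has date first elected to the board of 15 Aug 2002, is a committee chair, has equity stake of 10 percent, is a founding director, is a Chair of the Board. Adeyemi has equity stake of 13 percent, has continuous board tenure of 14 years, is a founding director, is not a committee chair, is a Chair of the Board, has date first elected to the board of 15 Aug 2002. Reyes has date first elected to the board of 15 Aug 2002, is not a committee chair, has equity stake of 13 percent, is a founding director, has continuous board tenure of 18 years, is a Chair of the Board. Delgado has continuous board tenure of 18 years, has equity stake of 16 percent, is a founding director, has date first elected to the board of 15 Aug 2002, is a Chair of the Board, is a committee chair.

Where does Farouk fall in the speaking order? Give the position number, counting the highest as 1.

4

By date first elected to the board (earlier first): Delgado, Reyes, Adeyemi, Farouk, Eriksen and Petrov (each 15 Aug 2002); then Sorensen (24 Feb 2006).
Among Delgado, Reyes, Adeyemi, Farouk, Eriksen and Petrov, by continuous board tenure (higher first): Delgado and Reyes (18 years) before Adeyemi, Farouk and Eriksen (14 years) before Petrov (5 years).
Delgado and Reyes are each Chair of the Board, so the next rule applies.
Among Delgado and Reyes, by equity stake (higher first): Delgado (16 percent) before Reyes (13 percent).
Among Adeyemi, Farouk and Eriksen, by board role: Adeyemi and Farouk (Chair of the Board) before Eriksen (Lead Independent Director).
Among Adeyemi and Farouk, by equity stake (higher first): Adeyemi (13 percent) before Farouk (10 percent).
Order: Delgado, Reyes, Adeyemi, Farouk, Eriksen, Petrov, Sorensen. So position 4.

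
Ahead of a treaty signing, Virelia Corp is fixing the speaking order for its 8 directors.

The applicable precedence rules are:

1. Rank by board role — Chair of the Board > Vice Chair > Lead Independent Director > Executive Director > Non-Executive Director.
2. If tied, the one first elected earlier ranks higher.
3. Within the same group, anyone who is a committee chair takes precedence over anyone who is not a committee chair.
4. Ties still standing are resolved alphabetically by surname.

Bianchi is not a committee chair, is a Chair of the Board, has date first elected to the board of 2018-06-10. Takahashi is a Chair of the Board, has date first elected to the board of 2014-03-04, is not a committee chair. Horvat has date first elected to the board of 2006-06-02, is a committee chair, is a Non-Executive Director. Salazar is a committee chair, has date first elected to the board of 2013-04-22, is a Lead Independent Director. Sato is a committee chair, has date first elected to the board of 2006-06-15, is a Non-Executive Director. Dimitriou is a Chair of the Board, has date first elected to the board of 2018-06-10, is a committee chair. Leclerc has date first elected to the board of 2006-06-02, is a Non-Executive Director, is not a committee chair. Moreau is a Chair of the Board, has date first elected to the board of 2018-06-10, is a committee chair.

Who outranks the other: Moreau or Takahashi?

By board role: Takahashi, Dimitriou, Moreau and Bianchi (Chair of the Board); then Salazar (Lead Independent Director); then Horvat, Leclerc and Sato (Non-Executive Director).
Among Takahashi, Dimitriou, Moreau and Bianchi, by date first elected to the board (earlier first): Takahashi (2014-03-04) before Dimitriou, Moreau and Bianchi (2018-06-10).
Among Dimitriou, Moreau and Bianchi, a committee chair before not a committee chair: Dimitriou and Moreau (a committee chair) before Bianchi (not a committee chair).
Among Dimitriou and Moreau, alphabetically by surname: Dimitriou before Moreau.
Among Horvat, Leclerc and Sato, by date first elected to the board (earlier first): Horvat and Leclerc (2006-06-02) before Sato (2006-06-15).
Among Horvat and Leclerc, a committee chair before not a committee chair: Horvat (a committee chair) before Leclerc (not a committee chair).
So Takahashi takes precedence.

Takahashi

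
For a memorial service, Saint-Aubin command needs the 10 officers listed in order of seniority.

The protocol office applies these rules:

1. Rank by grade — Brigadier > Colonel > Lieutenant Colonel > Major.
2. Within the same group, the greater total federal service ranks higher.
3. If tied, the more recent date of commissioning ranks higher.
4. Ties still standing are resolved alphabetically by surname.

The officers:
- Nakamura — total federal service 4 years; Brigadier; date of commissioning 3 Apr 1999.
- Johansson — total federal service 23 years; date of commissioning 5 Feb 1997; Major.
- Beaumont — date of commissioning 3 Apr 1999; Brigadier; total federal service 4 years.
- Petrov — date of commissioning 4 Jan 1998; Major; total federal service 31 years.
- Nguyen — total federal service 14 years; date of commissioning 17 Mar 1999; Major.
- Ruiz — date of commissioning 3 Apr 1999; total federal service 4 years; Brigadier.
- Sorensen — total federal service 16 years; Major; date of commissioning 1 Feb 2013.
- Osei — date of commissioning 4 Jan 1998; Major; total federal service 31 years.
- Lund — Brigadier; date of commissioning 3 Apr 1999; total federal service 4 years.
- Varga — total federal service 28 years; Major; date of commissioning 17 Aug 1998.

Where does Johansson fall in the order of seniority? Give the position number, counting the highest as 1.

8

By grade: Beaumont, Lund, Nakamura and Ruiz (Brigadier); then Osei, Petrov, Varga, Johansson, Sorensen and Nguyen (Major).
Beaumont, Lund, Nakamura and Ruiz all have total federal service 4 years, so the next rule applies.
Beaumont, Lund, Nakamura and Ruiz all have date of commissioning 3 Apr 1999, so the next rule applies.
Among Beaumont, Lund, Nakamura and Ruiz, alphabetically by surname: Beaumont before Lund before Nakamura before Ruiz.
Among Osei, Petrov, Varga, Johansson, Sorensen and Nguyen, by total federal service (higher first): Osei and Petrov (31 years) before Varga (28 years) before Johansson (23 years) before Sorensen (16 years) before Nguyen (14 years).
Osei and Petrov both have date of commissioning 4 Jan 1998, so the next rule applies.
Among Osei and Petrov, alphabetically by surname: Osei before Petrov.
Order: Beaumont, Lund, Nakamura, Ruiz, Osei, Petrov, Varga, Johansson, Sorensen, Nguyen. So position 8.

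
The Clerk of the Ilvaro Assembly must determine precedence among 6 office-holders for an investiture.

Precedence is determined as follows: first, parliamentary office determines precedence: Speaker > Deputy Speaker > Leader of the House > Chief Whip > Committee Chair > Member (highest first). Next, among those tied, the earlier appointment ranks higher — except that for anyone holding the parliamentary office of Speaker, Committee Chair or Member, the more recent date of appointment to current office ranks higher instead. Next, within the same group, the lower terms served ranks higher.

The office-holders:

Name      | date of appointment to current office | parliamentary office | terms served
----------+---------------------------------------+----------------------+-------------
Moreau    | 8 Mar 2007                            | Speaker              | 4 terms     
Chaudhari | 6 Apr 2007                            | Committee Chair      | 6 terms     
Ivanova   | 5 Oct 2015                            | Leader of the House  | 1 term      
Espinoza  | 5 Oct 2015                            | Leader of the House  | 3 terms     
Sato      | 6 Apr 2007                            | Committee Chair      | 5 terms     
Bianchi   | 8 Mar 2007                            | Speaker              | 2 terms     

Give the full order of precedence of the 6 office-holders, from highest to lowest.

By parliamentary office: Bianchi and Moreau (Speaker); then Ivanova and Espinoza (Leader of the House); then Sato and Chaudhari (Committee Chair).
Bianchi and Moreau both have date of appointment to current office 8 Mar 2007, so the next rule applies.
Among Bianchi and Moreau, by terms served (lower first): Bianchi (2 terms) before Moreau (4 terms).
Ivanova and Espinoza both have date of appointment to current office 5 Oct 2015, so the next rule applies.
Among Ivanova and Espinoza, by terms served (lower first): Ivanova (1 term) before Espinoza (3 terms).
Sato and Chaudhari both have date of appointment to current office 6 Apr 2007, so the next rule applies.
Among Sato and Chaudhari, by terms served (lower first): Sato (5 terms) before Chaudhari (6 terms).
Full order: Bianchi, Moreau, Ivanova, Espinoza, Sato, Chaudhari.

Bianchi, Moreau, Ivanova, Espinoza, Sato, Chaudhari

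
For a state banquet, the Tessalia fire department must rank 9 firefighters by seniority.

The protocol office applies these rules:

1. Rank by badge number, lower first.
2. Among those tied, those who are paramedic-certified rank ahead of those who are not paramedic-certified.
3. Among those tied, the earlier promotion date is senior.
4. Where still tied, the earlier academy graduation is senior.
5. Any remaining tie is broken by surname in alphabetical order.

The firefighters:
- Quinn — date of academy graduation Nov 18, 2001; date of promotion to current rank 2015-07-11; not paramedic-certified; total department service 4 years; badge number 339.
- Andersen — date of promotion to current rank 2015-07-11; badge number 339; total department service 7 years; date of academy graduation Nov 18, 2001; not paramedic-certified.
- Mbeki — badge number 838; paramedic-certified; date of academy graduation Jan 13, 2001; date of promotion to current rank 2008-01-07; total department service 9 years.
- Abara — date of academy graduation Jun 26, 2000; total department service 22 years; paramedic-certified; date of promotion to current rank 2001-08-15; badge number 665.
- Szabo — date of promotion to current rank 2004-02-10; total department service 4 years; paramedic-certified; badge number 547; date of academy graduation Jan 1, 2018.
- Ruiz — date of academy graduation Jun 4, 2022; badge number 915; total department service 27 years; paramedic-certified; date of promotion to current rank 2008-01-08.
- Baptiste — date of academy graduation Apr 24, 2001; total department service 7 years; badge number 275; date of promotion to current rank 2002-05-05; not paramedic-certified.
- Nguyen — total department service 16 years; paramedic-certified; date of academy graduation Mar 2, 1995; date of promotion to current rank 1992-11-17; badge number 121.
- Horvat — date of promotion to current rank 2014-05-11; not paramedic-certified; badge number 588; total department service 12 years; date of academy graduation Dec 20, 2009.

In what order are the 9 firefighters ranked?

By badge number (lower first): Nguyen (121); then Baptiste (275); then Andersen and Quinn (both 339); then Szabo (547); then Horvat (588); then Abara (665); then Mbeki (838); then Ruiz (915).
Andersen and Quinn are each not paramedic-certified, so the next rule applies.
Andersen and Quinn both have date of promotion to current rank 2015-07-11, so the next rule applies.
Andersen and Quinn both have date of academy graduation Nov 18, 2001, so the next rule applies.
Among Andersen and Quinn, alphabetically by surname: Andersen before Quinn.
Full order: Nguyen, Baptiste, Andersen, Quinn, Szabo, Horvat, Abara, Mbeki, Ruiz.

Nguyen, Baptiste, Andersen, Quinn, Szabo, Horvat, Abara, Mbeki, Ruiz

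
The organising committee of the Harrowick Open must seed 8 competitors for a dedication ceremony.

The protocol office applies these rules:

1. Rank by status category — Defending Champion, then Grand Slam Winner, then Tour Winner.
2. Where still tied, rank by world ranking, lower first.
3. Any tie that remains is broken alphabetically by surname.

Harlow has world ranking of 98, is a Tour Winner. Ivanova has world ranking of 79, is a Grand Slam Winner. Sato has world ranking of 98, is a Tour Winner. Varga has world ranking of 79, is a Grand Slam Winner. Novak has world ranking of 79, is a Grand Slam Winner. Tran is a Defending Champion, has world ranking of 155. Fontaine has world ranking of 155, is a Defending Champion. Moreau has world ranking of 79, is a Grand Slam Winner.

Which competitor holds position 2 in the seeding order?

Tran

By status category: Fontaine and Tran (Defending Champion); then Ivanova, Moreau, Novak and Varga (Grand Slam Winner); then Harlow and Sato (Tour Winner).
Fontaine and Tran both have world ranking 155, so the next rule applies.
Among Fontaine and Tran, alphabetically by surname: Fontaine before Tran.
Ivanova, Moreau, Novak and Varga all have world ranking 79, so the next rule applies.
Among Ivanova, Moreau, Novak and Varga, alphabetically by surname: Ivanova before Moreau before Novak before Varga.
Harlow and Sato both have world ranking 98, so the next rule applies.
Among Harlow and Sato, alphabetically by surname: Harlow before Sato.
Order: Fontaine, Tran, Ivanova, Moreau, Novak, Varga, Harlow, Sato.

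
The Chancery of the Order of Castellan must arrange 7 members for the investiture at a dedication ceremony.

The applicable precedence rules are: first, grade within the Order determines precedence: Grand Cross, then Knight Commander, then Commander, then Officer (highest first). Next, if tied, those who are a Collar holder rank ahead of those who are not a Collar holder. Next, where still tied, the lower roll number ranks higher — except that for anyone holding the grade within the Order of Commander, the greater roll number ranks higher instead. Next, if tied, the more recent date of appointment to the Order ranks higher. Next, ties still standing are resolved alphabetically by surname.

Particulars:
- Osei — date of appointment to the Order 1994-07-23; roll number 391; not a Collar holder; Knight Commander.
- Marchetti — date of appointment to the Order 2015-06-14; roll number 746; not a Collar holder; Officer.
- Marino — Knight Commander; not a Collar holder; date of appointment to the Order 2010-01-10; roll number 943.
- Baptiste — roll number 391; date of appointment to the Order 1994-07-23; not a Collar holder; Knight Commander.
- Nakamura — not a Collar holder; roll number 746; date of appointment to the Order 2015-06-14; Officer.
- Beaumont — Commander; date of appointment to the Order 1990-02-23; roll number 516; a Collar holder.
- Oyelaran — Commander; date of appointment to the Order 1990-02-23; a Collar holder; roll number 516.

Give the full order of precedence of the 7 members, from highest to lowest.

By grade within the Order: Baptiste, Osei and Marino (Knight Commander); then Beaumont and Oyelaran (Commander); then Marchetti and Nakamura (Officer).
Baptiste, Osei and Marino are each not a Collar holder, so the next rule applies.
Among Baptiste, Osei and Marino, by roll number (lower first): Baptiste and Osei (391) before Marino (943).
Baptiste and Osei both have date of appointment to the Order 1994-07-23, so the next rule applies.
Among Baptiste and Osei, alphabetically by surname: Baptiste before Osei.
Beaumont and Oyelaran are each a Collar holder, so the next rule applies.
Beaumont and Oyelaran both have roll number 516, so the next rule applies.
Beaumont and Oyelaran both have date of appointment to the Order 1990-02-23, so the next rule applies.
Among Beaumont and Oyelaran, alphabetically by surname: Beaumont before Oyelaran.
Marchetti and Nakamura are each not a Collar holder, so the next rule applies.
Marchetti and Nakamura both have roll number 746, so the next rule applies.
Marchetti and Nakamura both have date of appointment to the Order 2015-06-14, so the next rule applies.
Among Marchetti and Nakamura, alphabetically by surname: Marchetti before Nakamura.
Full order: Baptiste, Osei, Marino, Beaumont, Oyelaran, Marchetti, Nakamura.

Baptiste, Osei, Marino, Beaumont, Oyelaran, Marchetti, Nakamura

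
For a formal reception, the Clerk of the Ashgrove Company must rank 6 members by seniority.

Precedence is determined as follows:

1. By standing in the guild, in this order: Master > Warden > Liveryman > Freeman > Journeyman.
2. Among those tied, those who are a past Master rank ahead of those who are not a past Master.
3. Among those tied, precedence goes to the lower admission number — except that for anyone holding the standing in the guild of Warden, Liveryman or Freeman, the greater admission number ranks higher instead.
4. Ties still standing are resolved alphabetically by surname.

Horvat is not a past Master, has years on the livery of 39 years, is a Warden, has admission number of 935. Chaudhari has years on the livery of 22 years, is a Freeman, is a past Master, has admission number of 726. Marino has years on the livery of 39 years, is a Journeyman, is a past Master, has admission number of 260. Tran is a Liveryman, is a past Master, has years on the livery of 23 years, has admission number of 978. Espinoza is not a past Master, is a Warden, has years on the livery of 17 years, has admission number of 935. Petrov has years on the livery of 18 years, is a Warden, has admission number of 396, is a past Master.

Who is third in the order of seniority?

Horvat

By standing in the guild: Petrov, Espinoza and Horvat (Warden); then Tran (Liveryman); then Chaudhari (Freeman); then Marino (Journeyman).
Among Petrov, Espinoza and Horvat, a past Master before not a past Master: Petrov (a past Master) before Espinoza and Horvat (not a past Master).
Espinoza and Horvat both have admission number 935, so the next rule applies.
Among Espinoza and Horvat, alphabetically by surname: Espinoza before Horvat.
Order: Petrov, Espinoza, Horvat, Tran, Chaudhari, Marino.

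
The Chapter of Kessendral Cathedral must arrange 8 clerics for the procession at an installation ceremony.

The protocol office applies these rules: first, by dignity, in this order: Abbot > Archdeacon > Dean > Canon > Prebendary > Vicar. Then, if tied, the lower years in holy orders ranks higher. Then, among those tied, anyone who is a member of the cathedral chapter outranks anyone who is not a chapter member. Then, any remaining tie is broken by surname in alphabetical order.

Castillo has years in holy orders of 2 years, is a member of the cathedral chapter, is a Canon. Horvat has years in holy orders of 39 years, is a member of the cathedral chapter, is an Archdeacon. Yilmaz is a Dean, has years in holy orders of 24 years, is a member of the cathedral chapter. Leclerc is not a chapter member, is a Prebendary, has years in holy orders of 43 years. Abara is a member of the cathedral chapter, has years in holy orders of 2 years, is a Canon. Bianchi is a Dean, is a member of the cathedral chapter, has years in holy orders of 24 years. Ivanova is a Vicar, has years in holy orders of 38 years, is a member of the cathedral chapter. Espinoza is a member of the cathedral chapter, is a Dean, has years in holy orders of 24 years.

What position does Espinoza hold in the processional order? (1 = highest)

By dignity: Horvat (Archdeacon); then Bianchi, Espinoza and Yilmaz (Dean); then Abara and Castillo (Canon); then Leclerc (Prebendary); then Ivanova (Vicar).
Bianchi, Espinoza and Yilmaz all have years in holy orders 24 years, so the next rule applies.
Bianchi, Espinoza and Yilmaz are each a member of the cathedral chapter, so the next rule applies.
Among Bianchi, Espinoza and Yilmaz, alphabetically by surname: Bianchi before Espinoza before Yilmaz.
Abara and Castillo both have years in holy orders 2 years, so the next rule applies.
Abara and Castillo are each a member of the cathedral chapter, so the next rule applies.
Among Abara and Castillo, alphabetically by surname: Abara before Castillo.
Order: Horvat, Bianchi, Espinoza, Yilmaz, Abara, Castillo, Leclerc, Ivanova. So position 3.

3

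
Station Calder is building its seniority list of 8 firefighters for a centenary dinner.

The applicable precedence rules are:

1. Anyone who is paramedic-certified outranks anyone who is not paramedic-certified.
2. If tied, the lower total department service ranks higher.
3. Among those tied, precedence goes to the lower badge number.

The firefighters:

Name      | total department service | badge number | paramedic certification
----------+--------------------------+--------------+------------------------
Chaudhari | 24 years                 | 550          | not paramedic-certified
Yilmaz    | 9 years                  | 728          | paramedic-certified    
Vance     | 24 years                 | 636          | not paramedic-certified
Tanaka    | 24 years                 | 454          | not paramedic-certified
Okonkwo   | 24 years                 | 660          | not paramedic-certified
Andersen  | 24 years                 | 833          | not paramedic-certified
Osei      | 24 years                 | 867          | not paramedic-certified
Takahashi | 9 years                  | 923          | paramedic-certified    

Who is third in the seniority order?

Tanaka

By the first rule: Yilmaz and Takahashi (both paramedic-certified); then Tanaka, Chaudhari, Vance, Okonkwo, Andersen and Osei (each not paramedic-certified).
Yilmaz and Takahashi both have total department service 9 years, so the next rule applies.
Among Yilmaz and Takahashi, by badge number (lower first): Yilmaz (728) before Takahashi (923).
Tanaka, Chaudhari, Vance, Okonkwo, Andersen and Osei all have total department service 24 years, so the next rule applies.
Among Tanaka, Chaudhari, Vance, Okonkwo, Andersen and Osei, by badge number (lower first): Tanaka (454) before Chaudhari (550) before Vance (636) before Okonkwo (660) before Andersen (833) before Osei (867).
Order: Yilmaz, Takahashi, Tanaka, Chaudhari, Vance, Okonkwo, Andersen, Osei.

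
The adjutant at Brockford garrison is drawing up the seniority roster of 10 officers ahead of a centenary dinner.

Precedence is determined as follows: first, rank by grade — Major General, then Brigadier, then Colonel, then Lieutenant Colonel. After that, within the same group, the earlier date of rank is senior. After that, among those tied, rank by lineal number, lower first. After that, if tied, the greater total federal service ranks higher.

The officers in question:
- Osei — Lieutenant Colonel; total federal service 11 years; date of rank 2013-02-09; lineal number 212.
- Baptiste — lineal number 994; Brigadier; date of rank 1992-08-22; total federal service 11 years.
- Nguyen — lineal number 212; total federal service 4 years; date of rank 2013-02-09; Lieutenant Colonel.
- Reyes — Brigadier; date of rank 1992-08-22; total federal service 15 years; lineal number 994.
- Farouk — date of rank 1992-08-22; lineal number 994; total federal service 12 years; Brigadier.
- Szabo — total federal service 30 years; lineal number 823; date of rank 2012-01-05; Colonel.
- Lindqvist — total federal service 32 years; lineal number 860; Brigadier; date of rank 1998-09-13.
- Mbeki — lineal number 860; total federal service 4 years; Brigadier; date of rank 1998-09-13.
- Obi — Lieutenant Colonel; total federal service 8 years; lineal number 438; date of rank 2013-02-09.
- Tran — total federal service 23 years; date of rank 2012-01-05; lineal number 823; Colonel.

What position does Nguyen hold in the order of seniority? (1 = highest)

9

By grade: Reyes, Farouk, Baptiste, Lindqvist and Mbeki (Brigadier); then Szabo and Tran (Colonel); then Osei, Nguyen and Obi (Lieutenant Colonel).
Among Reyes, Farouk, Baptiste, Lindqvist and Mbeki, by date of rank (earlier first): Reyes, Farouk and Baptiste (1992-08-22) before Lindqvist and Mbeki (1998-09-13).
Reyes, Farouk and Baptiste all have lineal number 994, so the next rule applies.
Among Reyes, Farouk and Baptiste, by total federal service (higher first): Reyes (15 years) before Farouk (12 years) before Baptiste (11 years).
Lindqvist and Mbeki both have lineal number 860, so the next rule applies.
Among Lindqvist and Mbeki, by total federal service (higher first): Lindqvist (32 years) before Mbeki (4 years).
Szabo and Tran both have date of rank 2012-01-05, so the next rule applies.
Szabo and Tran both have lineal number 823, so the next rule applies.
Among Szabo and Tran, by total federal service (higher first): Szabo (30 years) before Tran (23 years).
Osei, Nguyen and Obi all have date of rank 2013-02-09, so the next rule applies.
Among Osei, Nguyen and Obi, by lineal number (lower first): Osei and Nguyen (212) before Obi (438).
Among Osei and Nguyen, by total federal service (higher first): Osei (11 years) before Nguyen (4 years).
Order: Reyes, Farouk, Baptiste, Lindqvist, Mbeki, Szabo, Tran, Osei, Nguyen, Obi. So position 9.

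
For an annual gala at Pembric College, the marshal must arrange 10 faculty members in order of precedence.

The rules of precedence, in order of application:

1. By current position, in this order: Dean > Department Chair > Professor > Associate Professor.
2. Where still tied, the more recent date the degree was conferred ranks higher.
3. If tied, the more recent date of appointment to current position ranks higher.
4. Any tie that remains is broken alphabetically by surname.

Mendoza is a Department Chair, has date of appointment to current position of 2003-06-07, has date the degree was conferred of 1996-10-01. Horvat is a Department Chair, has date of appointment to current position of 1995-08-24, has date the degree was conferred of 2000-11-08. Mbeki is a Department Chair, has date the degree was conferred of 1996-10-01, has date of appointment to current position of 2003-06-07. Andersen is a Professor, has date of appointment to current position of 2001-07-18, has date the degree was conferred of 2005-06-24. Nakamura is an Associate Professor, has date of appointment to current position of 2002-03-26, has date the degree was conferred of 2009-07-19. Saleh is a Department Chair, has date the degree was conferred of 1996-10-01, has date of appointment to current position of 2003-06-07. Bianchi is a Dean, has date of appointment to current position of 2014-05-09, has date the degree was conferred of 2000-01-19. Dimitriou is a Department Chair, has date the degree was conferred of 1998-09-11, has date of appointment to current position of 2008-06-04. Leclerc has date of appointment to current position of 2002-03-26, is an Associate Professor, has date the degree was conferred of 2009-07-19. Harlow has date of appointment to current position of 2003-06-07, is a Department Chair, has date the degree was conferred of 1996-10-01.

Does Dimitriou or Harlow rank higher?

Dimitriou

By current position: Bianchi (Dean); then Horvat, Dimitriou, Harlow, Mbeki, Mendoza and Saleh (Department Chair); then Andersen (Professor); then Leclerc and Nakamura (Associate Professor).
Among Horvat, Dimitriou, Harlow, Mbeki, Mendoza and Saleh, by date the degree was conferred (later first): Horvat (2000-11-08) before Dimitriou (1998-09-11) before Harlow, Mbeki, Mendoza and Saleh (1996-10-01).
Harlow, Mbeki, Mendoza and Saleh all have date of appointment to current position 2003-06-07, so the next rule applies.
Among Harlow, Mbeki, Mendoza and Saleh, alphabetically by surname: Harlow before Mbeki before Mendoza before Saleh.
Leclerc and Nakamura both have date the degree was conferred 2009-07-19, so the next rule applies.
Leclerc and Nakamura both have date of appointment to current position 2002-03-26, so the next rule applies.
Among Leclerc and Nakamura, alphabetically by surname: Leclerc before Nakamura.
So Dimitriou takes precedence.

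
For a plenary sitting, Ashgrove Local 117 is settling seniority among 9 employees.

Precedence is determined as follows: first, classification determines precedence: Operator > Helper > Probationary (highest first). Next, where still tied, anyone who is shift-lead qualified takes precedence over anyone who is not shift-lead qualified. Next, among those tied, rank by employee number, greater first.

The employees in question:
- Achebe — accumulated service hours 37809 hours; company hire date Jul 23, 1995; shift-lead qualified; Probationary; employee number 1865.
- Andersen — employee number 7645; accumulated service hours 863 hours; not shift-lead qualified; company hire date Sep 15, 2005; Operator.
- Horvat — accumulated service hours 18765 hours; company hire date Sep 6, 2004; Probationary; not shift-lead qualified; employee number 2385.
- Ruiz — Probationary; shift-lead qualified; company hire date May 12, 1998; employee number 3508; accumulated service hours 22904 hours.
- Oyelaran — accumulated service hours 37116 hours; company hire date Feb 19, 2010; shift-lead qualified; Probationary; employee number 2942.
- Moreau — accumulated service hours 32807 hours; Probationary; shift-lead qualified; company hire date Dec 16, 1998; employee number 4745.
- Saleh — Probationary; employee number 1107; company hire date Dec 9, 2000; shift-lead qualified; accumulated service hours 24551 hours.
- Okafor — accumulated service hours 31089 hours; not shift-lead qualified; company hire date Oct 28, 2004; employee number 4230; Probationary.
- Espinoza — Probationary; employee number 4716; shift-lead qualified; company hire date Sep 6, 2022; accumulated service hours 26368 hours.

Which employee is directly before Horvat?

By classification: Andersen (Operator); then Moreau, Espinoza, Ruiz, Oyelaran, Achebe, Saleh, Okafor and Horvat (Probationary).
Among Moreau, Espinoza, Ruiz, Oyelaran, Achebe, Saleh, Okafor and Horvat, shift-lead qualified before not shift-lead qualified: Moreau, Espinoza, Ruiz, Oyelaran, Achebe and Saleh (shift-lead qualified) before Okafor and Horvat (not shift-lead qualified).
Among Moreau, Espinoza, Ruiz, Oyelaran, Achebe and Saleh, by employee number (higher first): Moreau (4745) before Espinoza (4716) before Ruiz (3508) before Oyelaran (2942) before Achebe (1865) before Saleh (1107).
Among Okafor and Horvat, by employee number (higher first): Okafor (4230) before Horvat (2385).
Order: Andersen, Moreau, Espinoza, Ruiz, Oyelaran, Achebe, Saleh, Okafor, Horvat.

Okafor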